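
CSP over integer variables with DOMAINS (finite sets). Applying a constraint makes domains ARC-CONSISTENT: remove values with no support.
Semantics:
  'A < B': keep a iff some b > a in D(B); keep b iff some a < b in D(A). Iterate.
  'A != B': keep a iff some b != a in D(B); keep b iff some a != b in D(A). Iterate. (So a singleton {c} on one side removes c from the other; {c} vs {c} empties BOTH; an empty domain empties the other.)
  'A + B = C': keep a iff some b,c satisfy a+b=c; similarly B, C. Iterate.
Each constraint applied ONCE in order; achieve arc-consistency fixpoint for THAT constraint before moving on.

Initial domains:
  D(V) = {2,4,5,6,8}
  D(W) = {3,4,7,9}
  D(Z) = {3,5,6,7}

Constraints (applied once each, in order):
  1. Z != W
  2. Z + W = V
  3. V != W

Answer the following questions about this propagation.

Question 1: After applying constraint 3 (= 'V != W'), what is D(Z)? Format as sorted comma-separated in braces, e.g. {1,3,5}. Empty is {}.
Constraint 1 (Z != W) on D(Z)={3,5,6,7} D(W)={3,4,7,9}: no change
Constraint 2 (Z + W = V) on D(Z)={3,5,6,7} D(W)={3,4,7,9} D(V)={2,4,5,6,8}: Z {3,5,6,7}->{3,5}; W {3,4,7,9}->{3}; V {2,4,5,6,8}->{6,8}
Constraint 3 (V != W) on D(V)={6,8} D(W)={3}: no change
So after constraint 3: D(Z) = {3,5}

Answer: {3,5}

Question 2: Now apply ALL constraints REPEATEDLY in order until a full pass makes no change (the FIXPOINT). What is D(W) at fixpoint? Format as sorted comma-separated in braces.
Answer: {3}

Derivation:
pass 0 (initial): D(W)={3,4,7,9}
pass 1: V {2,4,5,6,8}->{6,8}; W {3,4,7,9}->{3}; Z {3,5,6,7}->{3,5}
pass 2: V {6,8}->{8}; Z {3,5}->{5}
pass 3: no change
Fixpoint after 3 passes: D(W) = {3}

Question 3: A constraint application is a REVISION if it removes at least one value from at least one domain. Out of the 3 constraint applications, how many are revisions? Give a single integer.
Answer: 1

Derivation:
Constraint 1 (Z != W) on D(Z)={3,5,6,7} D(W)={3,4,7,9}: no change => not a revision
Constraint 2 (Z + W = V) on D(Z)={3,5,6,7} D(W)={3,4,7,9} D(V)={2,4,5,6,8}: Z {3,5,6,7}->{3,5}; W {3,4,7,9}->{3}; V {2,4,5,6,8}->{6,8} => REVISION
Constraint 3 (V != W) on D(V)={6,8} D(W)={3}: no change => not a revision
Total revisions = 1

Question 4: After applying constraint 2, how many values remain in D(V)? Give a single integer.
Constraint 1 (Z != W) on D(Z)={3,5,6,7} D(W)={3,4,7,9}: no change
Constraint 2 (Z + W = V) on D(Z)={3,5,6,7} D(W)={3,4,7,9} D(V)={2,4,5,6,8}: Z {3,5,6,7}->{3,5}; W {3,4,7,9}->{3}; V {2,4,5,6,8}->{6,8}
So after constraint 2: D(V)={6,8}, size = 2

Answer: 2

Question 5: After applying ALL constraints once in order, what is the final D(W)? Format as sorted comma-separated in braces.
Answer: {3}

Derivation:
Constraint 1 (Z != W) on D(Z)={3,5,6,7} D(W)={3,4,7,9}: no change
Constraint 2 (Z + W = V) on D(Z)={3,5,6,7} D(W)={3,4,7,9} D(V)={2,4,5,6,8}: Z {3,5,6,7}->{3,5}; W {3,4,7,9}->{3}; V {2,4,5,6,8}->{6,8}
Constraint 3 (V != W) on D(V)={6,8} D(W)={3}: no change
So after all 3 constraints: D(W) = {3}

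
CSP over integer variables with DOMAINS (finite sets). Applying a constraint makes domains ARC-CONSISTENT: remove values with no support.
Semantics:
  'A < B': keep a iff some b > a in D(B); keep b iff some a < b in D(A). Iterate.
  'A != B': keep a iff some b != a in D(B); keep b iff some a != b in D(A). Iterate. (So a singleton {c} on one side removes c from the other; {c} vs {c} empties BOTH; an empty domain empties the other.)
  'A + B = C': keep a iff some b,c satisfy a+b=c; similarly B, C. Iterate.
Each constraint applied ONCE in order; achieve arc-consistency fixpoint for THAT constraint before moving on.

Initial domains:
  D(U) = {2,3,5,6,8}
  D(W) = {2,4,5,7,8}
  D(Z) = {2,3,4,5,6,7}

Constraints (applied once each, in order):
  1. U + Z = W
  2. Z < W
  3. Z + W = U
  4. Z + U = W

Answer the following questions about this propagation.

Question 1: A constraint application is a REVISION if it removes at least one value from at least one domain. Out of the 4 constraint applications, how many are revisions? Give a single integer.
Constraint 1 (U + Z = W) on D(U)={2,3,5,6,8} D(Z)={2,3,4,5,6,7} D(W)={2,4,5,7,8}: U {2,3,5,6,8}->{2,3,5,6}; Z {2,3,4,5,6,7}->{2,3,4,5,6}; W {2,4,5,7,8}->{4,5,7,8} => REVISION
Constraint 2 (Z < W) on D(Z)={2,3,4,5,6} D(W)={4,5,7,8}: no change => not a revision
Constraint 3 (Z + W = U) on D(Z)={2,3,4,5,6} D(W)={4,5,7,8} D(U)={2,3,5,6}: Z {2,3,4,5,6}->{2}; W {4,5,7,8}->{4}; U {2,3,5,6}->{6} => REVISION
Constraint 4 (Z + U = W) on D(Z)={2} D(U)={6} D(W)={4}: Z {2}->{}; U {6}->{}; W {4}->{} => REVISION
Total revisions = 3

Answer: 3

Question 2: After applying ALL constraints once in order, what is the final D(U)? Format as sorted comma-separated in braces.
Answer: {}

Derivation:
Constraint 1 (U + Z = W) on D(U)={2,3,5,6,8} D(Z)={2,3,4,5,6,7} D(W)={2,4,5,7,8}: U {2,3,5,6,8}->{2,3,5,6}; Z {2,3,4,5,6,7}->{2,3,4,5,6}; W {2,4,5,7,8}->{4,5,7,8}
Constraint 2 (Z < W) on D(Z)={2,3,4,5,6} D(W)={4,5,7,8}: no change
Constraint 3 (Z + W = U) on D(Z)={2,3,4,5,6} D(W)={4,5,7,8} D(U)={2,3,5,6}: Z {2,3,4,5,6}->{2}; W {4,5,7,8}->{4}; U {2,3,5,6}->{6}
Constraint 4 (Z + U = W) on D(Z)={2} D(U)={6} D(W)={4}: Z {2}->{}; U {6}->{}; W {4}->{}
So after all 4 constraints: D(U) = {}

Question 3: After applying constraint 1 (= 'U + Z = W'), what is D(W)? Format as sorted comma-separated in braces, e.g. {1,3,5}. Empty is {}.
Constraint 1 (U + Z = W) on D(U)={2,3,5,6,8} D(Z)={2,3,4,5,6,7} D(W)={2,4,5,7,8}: U {2,3,5,6,8}->{2,3,5,6}; Z {2,3,4,5,6,7}->{2,3,4,5,6}; W {2,4,5,7,8}->{4,5,7,8}
So after constraint 1: D(W) = {4,5,7,8}

Answer: {4,5,7,8}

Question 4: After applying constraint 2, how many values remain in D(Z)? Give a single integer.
Answer: 5

Derivation:
Constraint 1 (U + Z = W) on D(U)={2,3,5,6,8} D(Z)={2,3,4,5,6,7} D(W)={2,4,5,7,8}: U {2,3,5,6,8}->{2,3,5,6}; Z {2,3,4,5,6,7}->{2,3,4,5,6}; W {2,4,5,7,8}->{4,5,7,8}
Constraint 2 (Z < W) on D(Z)={2,3,4,5,6} D(W)={4,5,7,8}: no change
So after constraint 2: D(Z)={2,3,4,5,6}, size = 5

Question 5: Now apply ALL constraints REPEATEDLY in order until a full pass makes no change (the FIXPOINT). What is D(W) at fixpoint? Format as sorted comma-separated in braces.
Answer: {}

Derivation:
pass 0 (initial): D(W)={2,4,5,7,8}
pass 1: U {2,3,5,6,8}->{}; W {2,4,5,7,8}->{}; Z {2,3,4,5,6,7}->{}
pass 2: no change
Fixpoint after 2 passes: D(W) = {}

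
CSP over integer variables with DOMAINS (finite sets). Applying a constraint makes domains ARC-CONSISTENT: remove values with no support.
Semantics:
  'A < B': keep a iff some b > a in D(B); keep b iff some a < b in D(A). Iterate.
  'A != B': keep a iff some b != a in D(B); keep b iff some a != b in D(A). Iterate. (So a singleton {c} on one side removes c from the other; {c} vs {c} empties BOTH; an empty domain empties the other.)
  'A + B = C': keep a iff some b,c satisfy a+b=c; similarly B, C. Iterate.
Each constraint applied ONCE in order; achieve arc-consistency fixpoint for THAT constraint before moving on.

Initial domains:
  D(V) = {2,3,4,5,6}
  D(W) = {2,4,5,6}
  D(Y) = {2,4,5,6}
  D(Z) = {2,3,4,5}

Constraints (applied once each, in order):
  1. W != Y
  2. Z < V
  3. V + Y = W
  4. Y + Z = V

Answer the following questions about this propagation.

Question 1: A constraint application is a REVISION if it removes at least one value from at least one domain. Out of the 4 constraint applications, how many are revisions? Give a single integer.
Answer: 3

Derivation:
Constraint 1 (W != Y) on D(W)={2,4,5,6} D(Y)={2,4,5,6}: no change => not a revision
Constraint 2 (Z < V) on D(Z)={2,3,4,5} D(V)={2,3,4,5,6}: V {2,3,4,5,6}->{3,4,5,6} => REVISION
Constraint 3 (V + Y = W) on D(V)={3,4,5,6} D(Y)={2,4,5,6} D(W)={2,4,5,6}: V {3,4,5,6}->{3,4}; Y {2,4,5,6}->{2}; W {2,4,5,6}->{5,6} => REVISION
Constraint 4 (Y + Z = V) on D(Y)={2} D(Z)={2,3,4,5} D(V)={3,4}: Z {2,3,4,5}->{2}; V {3,4}->{4} => REVISION
Total revisions = 3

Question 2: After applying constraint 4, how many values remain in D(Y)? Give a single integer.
Answer: 1

Derivation:
Constraint 1 (W != Y) on D(W)={2,4,5,6} D(Y)={2,4,5,6}: no change
Constraint 2 (Z < V) on D(Z)={2,3,4,5} D(V)={2,3,4,5,6}: V {2,3,4,5,6}->{3,4,5,6}
Constraint 3 (V + Y = W) on D(V)={3,4,5,6} D(Y)={2,4,5,6} D(W)={2,4,5,6}: V {3,4,5,6}->{3,4}; Y {2,4,5,6}->{2}; W {2,4,5,6}->{5,6}
Constraint 4 (Y + Z = V) on D(Y)={2} D(Z)={2,3,4,5} D(V)={3,4}: Z {2,3,4,5}->{2}; V {3,4}->{4}
So after constraint 4: D(Y)={2}, size = 1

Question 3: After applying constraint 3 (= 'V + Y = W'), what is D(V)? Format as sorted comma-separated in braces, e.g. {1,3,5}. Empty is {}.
Constraint 1 (W != Y) on D(W)={2,4,5,6} D(Y)={2,4,5,6}: no change
Constraint 2 (Z < V) on D(Z)={2,3,4,5} D(V)={2,3,4,5,6}: V {2,3,4,5,6}->{3,4,5,6}
Constraint 3 (V + Y = W) on D(V)={3,4,5,6} D(Y)={2,4,5,6} D(W)={2,4,5,6}: V {3,4,5,6}->{3,4}; Y {2,4,5,6}->{2}; W {2,4,5,6}->{5,6}
So after constraint 3: D(V) = {3,4}

Answer: {3,4}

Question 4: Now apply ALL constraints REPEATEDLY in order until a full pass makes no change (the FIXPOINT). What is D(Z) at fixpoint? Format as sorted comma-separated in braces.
pass 0 (initial): D(Z)={2,3,4,5}
pass 1: V {2,3,4,5,6}->{4}; W {2,4,5,6}->{5,6}; Y {2,4,5,6}->{2}; Z {2,3,4,5}->{2}
pass 2: W {5,6}->{6}
pass 3: no change
Fixpoint after 3 passes: D(Z) = {2}

Answer: {2}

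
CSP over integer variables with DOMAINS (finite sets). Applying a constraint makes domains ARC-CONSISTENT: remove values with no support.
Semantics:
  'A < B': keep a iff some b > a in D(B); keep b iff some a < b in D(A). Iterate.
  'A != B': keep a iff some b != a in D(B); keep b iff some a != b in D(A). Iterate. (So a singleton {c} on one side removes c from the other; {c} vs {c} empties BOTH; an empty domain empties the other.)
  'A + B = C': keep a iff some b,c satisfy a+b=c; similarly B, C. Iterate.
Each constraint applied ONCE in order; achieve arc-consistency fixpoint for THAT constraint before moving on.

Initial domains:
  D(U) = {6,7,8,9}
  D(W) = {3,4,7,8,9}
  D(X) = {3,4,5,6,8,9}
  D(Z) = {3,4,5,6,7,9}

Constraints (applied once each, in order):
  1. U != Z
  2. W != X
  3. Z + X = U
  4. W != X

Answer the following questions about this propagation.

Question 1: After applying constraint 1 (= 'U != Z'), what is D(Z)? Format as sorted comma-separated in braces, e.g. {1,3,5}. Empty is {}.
Constraint 1 (U != Z) on D(U)={6,7,8,9} D(Z)={3,4,5,6,7,9}: no change
So after constraint 1: D(Z) = {3,4,5,6,7,9}

Answer: {3,4,5,6,7,9}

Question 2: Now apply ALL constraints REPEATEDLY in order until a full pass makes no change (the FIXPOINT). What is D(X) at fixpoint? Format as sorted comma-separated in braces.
pass 0 (initial): D(X)={3,4,5,6,8,9}
pass 1: X {3,4,5,6,8,9}->{3,4,5,6}; Z {3,4,5,6,7,9}->{3,4,5,6}
pass 2: no change
Fixpoint after 2 passes: D(X) = {3,4,5,6}

Answer: {3,4,5,6}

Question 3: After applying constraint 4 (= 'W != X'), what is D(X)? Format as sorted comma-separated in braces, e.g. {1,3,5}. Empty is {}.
Answer: {3,4,5,6}

Derivation:
Constraint 1 (U != Z) on D(U)={6,7,8,9} D(Z)={3,4,5,6,7,9}: no change
Constraint 2 (W != X) on D(W)={3,4,7,8,9} D(X)={3,4,5,6,8,9}: no change
Constraint 3 (Z + X = U) on D(Z)={3,4,5,6,7,9} D(X)={3,4,5,6,8,9} D(U)={6,7,8,9}: Z {3,4,5,6,7,9}->{3,4,5,6}; X {3,4,5,6,8,9}->{3,4,5,6}
Constraint 4 (W != X) on D(W)={3,4,7,8,9} D(X)={3,4,5,6}: no change
So after constraint 4: D(X) = {3,4,5,6}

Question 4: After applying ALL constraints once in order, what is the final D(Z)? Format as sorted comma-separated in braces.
Answer: {3,4,5,6}

Derivation:
Constraint 1 (U != Z) on D(U)={6,7,8,9} D(Z)={3,4,5,6,7,9}: no change
Constraint 2 (W != X) on D(W)={3,4,7,8,9} D(X)={3,4,5,6,8,9}: no change
Constraint 3 (Z + X = U) on D(Z)={3,4,5,6,7,9} D(X)={3,4,5,6,8,9} D(U)={6,7,8,9}: Z {3,4,5,6,7,9}->{3,4,5,6}; X {3,4,5,6,8,9}->{3,4,5,6}
Constraint 4 (W != X) on D(W)={3,4,7,8,9} D(X)={3,4,5,6}: no change
So after all 4 constraints: D(Z) = {3,4,5,6}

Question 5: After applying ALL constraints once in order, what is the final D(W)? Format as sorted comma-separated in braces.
Answer: {3,4,7,8,9}

Derivation:
Constraint 1 (U != Z) on D(U)={6,7,8,9} D(Z)={3,4,5,6,7,9}: no change
Constraint 2 (W != X) on D(W)={3,4,7,8,9} D(X)={3,4,5,6,8,9}: no change
Constraint 3 (Z + X = U) on D(Z)={3,4,5,6,7,9} D(X)={3,4,5,6,8,9} D(U)={6,7,8,9}: Z {3,4,5,6,7,9}->{3,4,5,6}; X {3,4,5,6,8,9}->{3,4,5,6}
Constraint 4 (W != X) on D(W)={3,4,7,8,9} D(X)={3,4,5,6}: no change
So after all 4 constraints: D(W) = {3,4,7,8,9}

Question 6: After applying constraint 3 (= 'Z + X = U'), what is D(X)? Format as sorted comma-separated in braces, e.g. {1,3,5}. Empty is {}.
Answer: {3,4,5,6}

Derivation:
Constraint 1 (U != Z) on D(U)={6,7,8,9} D(Z)={3,4,5,6,7,9}: no change
Constraint 2 (W != X) on D(W)={3,4,7,8,9} D(X)={3,4,5,6,8,9}: no change
Constraint 3 (Z + X = U) on D(Z)={3,4,5,6,7,9} D(X)={3,4,5,6,8,9} D(U)={6,7,8,9}: Z {3,4,5,6,7,9}->{3,4,5,6}; X {3,4,5,6,8,9}->{3,4,5,6}
So after constraint 3: D(X) = {3,4,5,6}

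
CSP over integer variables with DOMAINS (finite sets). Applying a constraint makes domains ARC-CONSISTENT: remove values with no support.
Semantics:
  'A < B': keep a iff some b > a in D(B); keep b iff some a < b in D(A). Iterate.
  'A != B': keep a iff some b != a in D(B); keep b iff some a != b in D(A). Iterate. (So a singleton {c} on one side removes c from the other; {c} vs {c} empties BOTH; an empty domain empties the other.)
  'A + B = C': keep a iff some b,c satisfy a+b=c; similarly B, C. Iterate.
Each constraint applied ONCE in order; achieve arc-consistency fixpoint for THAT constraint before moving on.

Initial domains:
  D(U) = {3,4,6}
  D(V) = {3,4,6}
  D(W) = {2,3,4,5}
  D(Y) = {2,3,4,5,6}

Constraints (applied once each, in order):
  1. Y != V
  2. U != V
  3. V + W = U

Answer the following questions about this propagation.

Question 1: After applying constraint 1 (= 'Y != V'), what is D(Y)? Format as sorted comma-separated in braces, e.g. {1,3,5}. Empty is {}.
Answer: {2,3,4,5,6}

Derivation:
Constraint 1 (Y != V) on D(Y)={2,3,4,5,6} D(V)={3,4,6}: no change
So after constraint 1: D(Y) = {2,3,4,5,6}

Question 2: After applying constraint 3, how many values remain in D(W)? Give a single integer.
Answer: 2

Derivation:
Constraint 1 (Y != V) on D(Y)={2,3,4,5,6} D(V)={3,4,6}: no change
Constraint 2 (U != V) on D(U)={3,4,6} D(V)={3,4,6}: no change
Constraint 3 (V + W = U) on D(V)={3,4,6} D(W)={2,3,4,5} D(U)={3,4,6}: V {3,4,6}->{3,4}; W {2,3,4,5}->{2,3}; U {3,4,6}->{6}
So after constraint 3: D(W)={2,3}, size = 2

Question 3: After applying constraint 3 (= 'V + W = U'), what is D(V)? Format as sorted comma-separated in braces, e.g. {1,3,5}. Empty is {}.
Answer: {3,4}

Derivation:
Constraint 1 (Y != V) on D(Y)={2,3,4,5,6} D(V)={3,4,6}: no change
Constraint 2 (U != V) on D(U)={3,4,6} D(V)={3,4,6}: no change
Constraint 3 (V + W = U) on D(V)={3,4,6} D(W)={2,3,4,5} D(U)={3,4,6}: V {3,4,6}->{3,4}; W {2,3,4,5}->{2,3}; U {3,4,6}->{6}
So after constraint 3: D(V) = {3,4}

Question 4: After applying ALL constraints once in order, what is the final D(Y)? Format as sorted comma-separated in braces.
Constraint 1 (Y != V) on D(Y)={2,3,4,5,6} D(V)={3,4,6}: no change
Constraint 2 (U != V) on D(U)={3,4,6} D(V)={3,4,6}: no change
Constraint 3 (V + W = U) on D(V)={3,4,6} D(W)={2,3,4,5} D(U)={3,4,6}: V {3,4,6}->{3,4}; W {2,3,4,5}->{2,3}; U {3,4,6}->{6}
So after all 3 constraints: D(Y) = {2,3,4,5,6}

Answer: {2,3,4,5,6}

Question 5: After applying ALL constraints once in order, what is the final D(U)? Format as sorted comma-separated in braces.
Constraint 1 (Y != V) on D(Y)={2,3,4,5,6} D(V)={3,4,6}: no change
Constraint 2 (U != V) on D(U)={3,4,6} D(V)={3,4,6}: no change
Constraint 3 (V + W = U) on D(V)={3,4,6} D(W)={2,3,4,5} D(U)={3,4,6}: V {3,4,6}->{3,4}; W {2,3,4,5}->{2,3}; U {3,4,6}->{6}
So after all 3 constraints: D(U) = {6}

Answer: {6}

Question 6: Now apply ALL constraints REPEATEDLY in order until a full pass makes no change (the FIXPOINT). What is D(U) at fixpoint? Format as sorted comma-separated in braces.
Answer: {6}

Derivation:
pass 0 (initial): D(U)={3,4,6}
pass 1: U {3,4,6}->{6}; V {3,4,6}->{3,4}; W {2,3,4,5}->{2,3}
pass 2: no change
Fixpoint after 2 passes: D(U) = {6}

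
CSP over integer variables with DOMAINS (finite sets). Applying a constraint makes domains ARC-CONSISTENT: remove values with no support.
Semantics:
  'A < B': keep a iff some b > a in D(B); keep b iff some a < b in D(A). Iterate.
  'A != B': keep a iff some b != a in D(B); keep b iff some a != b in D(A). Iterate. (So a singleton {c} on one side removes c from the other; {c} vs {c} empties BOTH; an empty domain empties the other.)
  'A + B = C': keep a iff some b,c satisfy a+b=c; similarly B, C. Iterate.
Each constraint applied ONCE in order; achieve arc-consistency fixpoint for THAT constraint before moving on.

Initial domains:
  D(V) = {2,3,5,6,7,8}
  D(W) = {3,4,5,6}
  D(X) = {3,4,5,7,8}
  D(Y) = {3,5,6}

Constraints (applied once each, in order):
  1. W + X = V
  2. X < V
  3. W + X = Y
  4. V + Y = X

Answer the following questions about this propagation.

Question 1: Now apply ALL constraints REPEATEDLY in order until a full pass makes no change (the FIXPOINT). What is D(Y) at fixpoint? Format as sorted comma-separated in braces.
Answer: {}

Derivation:
pass 0 (initial): D(Y)={3,5,6}
pass 1: V {2,3,5,6,7,8}->{}; W {3,4,5,6}->{3}; X {3,4,5,7,8}->{}; Y {3,5,6}->{}
pass 2: W {3}->{}
pass 3: no change
Fixpoint after 3 passes: D(Y) = {}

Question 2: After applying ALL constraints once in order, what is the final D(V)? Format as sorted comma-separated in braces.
Answer: {}

Derivation:
Constraint 1 (W + X = V) on D(W)={3,4,5,6} D(X)={3,4,5,7,8} D(V)={2,3,5,6,7,8}: W {3,4,5,6}->{3,4,5}; X {3,4,5,7,8}->{3,4,5}; V {2,3,5,6,7,8}->{6,7,8}
Constraint 2 (X < V) on D(X)={3,4,5} D(V)={6,7,8}: no change
Constraint 3 (W + X = Y) on D(W)={3,4,5} D(X)={3,4,5} D(Y)={3,5,6}: W {3,4,5}->{3}; X {3,4,5}->{3}; Y {3,5,6}->{6}
Constraint 4 (V + Y = X) on D(V)={6,7,8} D(Y)={6} D(X)={3}: V {6,7,8}->{}; Y {6}->{}; X {3}->{}
So after all 4 constraints: D(V) = {}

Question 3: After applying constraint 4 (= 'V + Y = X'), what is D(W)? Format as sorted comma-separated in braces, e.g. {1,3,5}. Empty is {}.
Answer: {3}

Derivation:
Constraint 1 (W + X = V) on D(W)={3,4,5,6} D(X)={3,4,5,7,8} D(V)={2,3,5,6,7,8}: W {3,4,5,6}->{3,4,5}; X {3,4,5,7,8}->{3,4,5}; V {2,3,5,6,7,8}->{6,7,8}
Constraint 2 (X < V) on D(X)={3,4,5} D(V)={6,7,8}: no change
Constraint 3 (W + X = Y) on D(W)={3,4,5} D(X)={3,4,5} D(Y)={3,5,6}: W {3,4,5}->{3}; X {3,4,5}->{3}; Y {3,5,6}->{6}
Constraint 4 (V + Y = X) on D(V)={6,7,8} D(Y)={6} D(X)={3}: V {6,7,8}->{}; Y {6}->{}; X {3}->{}
So after constraint 4: D(W) = {3}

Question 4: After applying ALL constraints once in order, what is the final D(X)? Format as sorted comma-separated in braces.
Answer: {}

Derivation:
Constraint 1 (W + X = V) on D(W)={3,4,5,6} D(X)={3,4,5,7,8} D(V)={2,3,5,6,7,8}: W {3,4,5,6}->{3,4,5}; X {3,4,5,7,8}->{3,4,5}; V {2,3,5,6,7,8}->{6,7,8}
Constraint 2 (X < V) on D(X)={3,4,5} D(V)={6,7,8}: no change
Constraint 3 (W + X = Y) on D(W)={3,4,5} D(X)={3,4,5} D(Y)={3,5,6}: W {3,4,5}->{3}; X {3,4,5}->{3}; Y {3,5,6}->{6}
Constraint 4 (V + Y = X) on D(V)={6,7,8} D(Y)={6} D(X)={3}: V {6,7,8}->{}; Y {6}->{}; X {3}->{}
So after all 4 constraints: D(X) = {}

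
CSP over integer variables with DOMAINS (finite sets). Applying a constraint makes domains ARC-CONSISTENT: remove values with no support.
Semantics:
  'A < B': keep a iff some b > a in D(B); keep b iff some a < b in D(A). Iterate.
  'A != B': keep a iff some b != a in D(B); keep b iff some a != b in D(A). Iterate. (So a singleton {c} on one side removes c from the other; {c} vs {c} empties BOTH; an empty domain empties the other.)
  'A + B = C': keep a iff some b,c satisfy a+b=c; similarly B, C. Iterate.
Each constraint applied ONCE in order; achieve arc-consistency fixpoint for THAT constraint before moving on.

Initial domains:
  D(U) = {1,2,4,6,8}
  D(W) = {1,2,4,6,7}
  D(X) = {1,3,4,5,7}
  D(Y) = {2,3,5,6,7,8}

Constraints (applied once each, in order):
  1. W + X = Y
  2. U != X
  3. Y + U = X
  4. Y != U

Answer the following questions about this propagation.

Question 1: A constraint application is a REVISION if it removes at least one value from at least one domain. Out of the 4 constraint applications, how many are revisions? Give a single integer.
Constraint 1 (W + X = Y) on D(W)={1,2,4,6,7} D(X)={1,3,4,5,7} D(Y)={2,3,5,6,7,8}: no change => not a revision
Constraint 2 (U != X) on D(U)={1,2,4,6,8} D(X)={1,3,4,5,7}: no change => not a revision
Constraint 3 (Y + U = X) on D(Y)={2,3,5,6,7,8} D(U)={1,2,4,6,8} D(X)={1,3,4,5,7}: Y {2,3,5,6,7,8}->{2,3,5,6}; U {1,2,4,6,8}->{1,2,4}; X {1,3,4,5,7}->{3,4,5,7} => REVISION
Constraint 4 (Y != U) on D(Y)={2,3,5,6} D(U)={1,2,4}: no change => not a revision
Total revisions = 1

Answer: 1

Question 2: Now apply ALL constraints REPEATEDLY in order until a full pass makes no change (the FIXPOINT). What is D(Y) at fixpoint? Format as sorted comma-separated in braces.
pass 0 (initial): D(Y)={2,3,5,6,7,8}
pass 1: U {1,2,4,6,8}->{1,2,4}; X {1,3,4,5,7}->{3,4,5,7}; Y {2,3,5,6,7,8}->{2,3,5,6}
pass 2: U {1,2,4}->{}; W {1,2,4,6,7}->{1,2}; X {3,4,5,7}->{}; Y {2,3,5,6}->{}
pass 3: W {1,2}->{}
pass 4: no change
Fixpoint after 4 passes: D(Y) = {}

Answer: {}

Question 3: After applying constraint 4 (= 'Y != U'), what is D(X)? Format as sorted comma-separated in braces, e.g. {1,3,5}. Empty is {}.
Constraint 1 (W + X = Y) on D(W)={1,2,4,6,7} D(X)={1,3,4,5,7} D(Y)={2,3,5,6,7,8}: no change
Constraint 2 (U != X) on D(U)={1,2,4,6,8} D(X)={1,3,4,5,7}: no change
Constraint 3 (Y + U = X) on D(Y)={2,3,5,6,7,8} D(U)={1,2,4,6,8} D(X)={1,3,4,5,7}: Y {2,3,5,6,7,8}->{2,3,5,6}; U {1,2,4,6,8}->{1,2,4}; X {1,3,4,5,7}->{3,4,5,7}
Constraint 4 (Y != U) on D(Y)={2,3,5,6} D(U)={1,2,4}: no change
So after constraint 4: D(X) = {3,4,5,7}

Answer: {3,4,5,7}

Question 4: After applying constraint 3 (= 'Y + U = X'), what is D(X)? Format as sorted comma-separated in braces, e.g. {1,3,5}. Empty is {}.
Constraint 1 (W + X = Y) on D(W)={1,2,4,6,7} D(X)={1,3,4,5,7} D(Y)={2,3,5,6,7,8}: no change
Constraint 2 (U != X) on D(U)={1,2,4,6,8} D(X)={1,3,4,5,7}: no change
Constraint 3 (Y + U = X) on D(Y)={2,3,5,6,7,8} D(U)={1,2,4,6,8} D(X)={1,3,4,5,7}: Y {2,3,5,6,7,8}->{2,3,5,6}; U {1,2,4,6,8}->{1,2,4}; X {1,3,4,5,7}->{3,4,5,7}
So after constraint 3: D(X) = {3,4,5,7}

Answer: {3,4,5,7}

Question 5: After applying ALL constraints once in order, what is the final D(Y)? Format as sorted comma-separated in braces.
Answer: {2,3,5,6}

Derivation:
Constraint 1 (W + X = Y) on D(W)={1,2,4,6,7} D(X)={1,3,4,5,7} D(Y)={2,3,5,6,7,8}: no change
Constraint 2 (U != X) on D(U)={1,2,4,6,8} D(X)={1,3,4,5,7}: no change
Constraint 3 (Y + U = X) on D(Y)={2,3,5,6,7,8} D(U)={1,2,4,6,8} D(X)={1,3,4,5,7}: Y {2,3,5,6,7,8}->{2,3,5,6}; U {1,2,4,6,8}->{1,2,4}; X {1,3,4,5,7}->{3,4,5,7}
Constraint 4 (Y != U) on D(Y)={2,3,5,6} D(U)={1,2,4}: no change
So after all 4 constraints: D(Y) = {2,3,5,6}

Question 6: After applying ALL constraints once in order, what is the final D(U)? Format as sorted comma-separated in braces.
Constraint 1 (W + X = Y) on D(W)={1,2,4,6,7} D(X)={1,3,4,5,7} D(Y)={2,3,5,6,7,8}: no change
Constraint 2 (U != X) on D(U)={1,2,4,6,8} D(X)={1,3,4,5,7}: no change
Constraint 3 (Y + U = X) on D(Y)={2,3,5,6,7,8} D(U)={1,2,4,6,8} D(X)={1,3,4,5,7}: Y {2,3,5,6,7,8}->{2,3,5,6}; U {1,2,4,6,8}->{1,2,4}; X {1,3,4,5,7}->{3,4,5,7}
Constraint 4 (Y != U) on D(Y)={2,3,5,6} D(U)={1,2,4}: no change
So after all 4 constraints: D(U) = {1,2,4}

Answer: {1,2,4}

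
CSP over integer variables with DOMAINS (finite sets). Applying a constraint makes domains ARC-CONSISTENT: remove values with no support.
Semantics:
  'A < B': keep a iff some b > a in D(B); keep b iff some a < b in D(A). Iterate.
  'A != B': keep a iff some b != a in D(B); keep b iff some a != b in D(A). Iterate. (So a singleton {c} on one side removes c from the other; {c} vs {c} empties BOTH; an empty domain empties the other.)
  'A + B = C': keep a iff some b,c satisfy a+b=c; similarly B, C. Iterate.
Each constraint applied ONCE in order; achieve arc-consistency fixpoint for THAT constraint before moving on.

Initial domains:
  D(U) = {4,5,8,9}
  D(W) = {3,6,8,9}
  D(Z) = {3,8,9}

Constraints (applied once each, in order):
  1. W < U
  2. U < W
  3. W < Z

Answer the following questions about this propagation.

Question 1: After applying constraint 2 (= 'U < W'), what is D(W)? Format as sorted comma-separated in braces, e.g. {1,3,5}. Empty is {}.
Constraint 1 (W < U) on D(W)={3,6,8,9} D(U)={4,5,8,9}: W {3,6,8,9}->{3,6,8}
Constraint 2 (U < W) on D(U)={4,5,8,9} D(W)={3,6,8}: U {4,5,8,9}->{4,5}; W {3,6,8}->{6,8}
So after constraint 2: D(W) = {6,8}

Answer: {6,8}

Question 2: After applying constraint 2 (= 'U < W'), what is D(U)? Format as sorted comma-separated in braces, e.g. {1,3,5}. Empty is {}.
Constraint 1 (W < U) on D(W)={3,6,8,9} D(U)={4,5,8,9}: W {3,6,8,9}->{3,6,8}
Constraint 2 (U < W) on D(U)={4,5,8,9} D(W)={3,6,8}: U {4,5,8,9}->{4,5}; W {3,6,8}->{6,8}
So after constraint 2: D(U) = {4,5}

Answer: {4,5}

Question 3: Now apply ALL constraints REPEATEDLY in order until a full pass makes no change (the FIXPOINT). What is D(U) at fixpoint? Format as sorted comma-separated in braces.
Answer: {}

Derivation:
pass 0 (initial): D(U)={4,5,8,9}
pass 1: U {4,5,8,9}->{4,5}; W {3,6,8,9}->{6,8}; Z {3,8,9}->{8,9}
pass 2: U {4,5}->{}; W {6,8}->{}; Z {8,9}->{}
pass 3: no change
Fixpoint after 3 passes: D(U) = {}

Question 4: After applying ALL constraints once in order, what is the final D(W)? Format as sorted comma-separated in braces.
Constraint 1 (W < U) on D(W)={3,6,8,9} D(U)={4,5,8,9}: W {3,6,8,9}->{3,6,8}
Constraint 2 (U < W) on D(U)={4,5,8,9} D(W)={3,6,8}: U {4,5,8,9}->{4,5}; W {3,6,8}->{6,8}
Constraint 3 (W < Z) on D(W)={6,8} D(Z)={3,8,9}: Z {3,8,9}->{8,9}
So after all 3 constraints: D(W) = {6,8}

Answer: {6,8}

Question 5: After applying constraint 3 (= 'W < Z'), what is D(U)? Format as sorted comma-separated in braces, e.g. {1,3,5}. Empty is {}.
Answer: {4,5}

Derivation:
Constraint 1 (W < U) on D(W)={3,6,8,9} D(U)={4,5,8,9}: W {3,6,8,9}->{3,6,8}
Constraint 2 (U < W) on D(U)={4,5,8,9} D(W)={3,6,8}: U {4,5,8,9}->{4,5}; W {3,6,8}->{6,8}
Constraint 3 (W < Z) on D(W)={6,8} D(Z)={3,8,9}: Z {3,8,9}->{8,9}
So after constraint 3: D(U) = {4,5}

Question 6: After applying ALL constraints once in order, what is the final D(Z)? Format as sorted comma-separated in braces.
Constraint 1 (W < U) on D(W)={3,6,8,9} D(U)={4,5,8,9}: W {3,6,8,9}->{3,6,8}
Constraint 2 (U < W) on D(U)={4,5,8,9} D(W)={3,6,8}: U {4,5,8,9}->{4,5}; W {3,6,8}->{6,8}
Constraint 3 (W < Z) on D(W)={6,8} D(Z)={3,8,9}: Z {3,8,9}->{8,9}
So after all 3 constraints: D(Z) = {8,9}

Answer: {8,9}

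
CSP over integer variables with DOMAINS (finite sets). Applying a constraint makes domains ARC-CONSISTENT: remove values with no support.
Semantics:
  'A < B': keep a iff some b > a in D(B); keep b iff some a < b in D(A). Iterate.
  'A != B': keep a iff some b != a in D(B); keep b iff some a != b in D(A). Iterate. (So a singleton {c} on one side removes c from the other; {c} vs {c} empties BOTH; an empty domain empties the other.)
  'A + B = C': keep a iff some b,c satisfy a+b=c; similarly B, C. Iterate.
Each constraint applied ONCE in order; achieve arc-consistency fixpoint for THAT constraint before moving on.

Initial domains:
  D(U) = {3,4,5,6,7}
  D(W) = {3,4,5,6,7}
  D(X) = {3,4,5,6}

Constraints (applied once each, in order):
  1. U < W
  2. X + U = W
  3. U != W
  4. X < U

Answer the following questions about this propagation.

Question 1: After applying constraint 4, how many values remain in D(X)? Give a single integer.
Constraint 1 (U < W) on D(U)={3,4,5,6,7} D(W)={3,4,5,6,7}: U {3,4,5,6,7}->{3,4,5,6}; W {3,4,5,6,7}->{4,5,6,7}
Constraint 2 (X + U = W) on D(X)={3,4,5,6} D(U)={3,4,5,6} D(W)={4,5,6,7}: X {3,4,5,6}->{3,4}; U {3,4,5,6}->{3,4}; W {4,5,6,7}->{6,7}
Constraint 3 (U != W) on D(U)={3,4} D(W)={6,7}: no change
Constraint 4 (X < U) on D(X)={3,4} D(U)={3,4}: X {3,4}->{3}; U {3,4}->{4}
So after constraint 4: D(X)={3}, size = 1

Answer: 1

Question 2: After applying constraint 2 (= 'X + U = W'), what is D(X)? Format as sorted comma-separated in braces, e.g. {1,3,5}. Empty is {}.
Constraint 1 (U < W) on D(U)={3,4,5,6,7} D(W)={3,4,5,6,7}: U {3,4,5,6,7}->{3,4,5,6}; W {3,4,5,6,7}->{4,5,6,7}
Constraint 2 (X + U = W) on D(X)={3,4,5,6} D(U)={3,4,5,6} D(W)={4,5,6,7}: X {3,4,5,6}->{3,4}; U {3,4,5,6}->{3,4}; W {4,5,6,7}->{6,7}
So after constraint 2: D(X) = {3,4}

Answer: {3,4}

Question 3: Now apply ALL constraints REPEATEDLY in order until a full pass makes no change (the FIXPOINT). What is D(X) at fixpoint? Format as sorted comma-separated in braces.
pass 0 (initial): D(X)={3,4,5,6}
pass 1: U {3,4,5,6,7}->{4}; W {3,4,5,6,7}->{6,7}; X {3,4,5,6}->{3}
pass 2: W {6,7}->{7}
pass 3: no change
Fixpoint after 3 passes: D(X) = {3}

Answer: {3}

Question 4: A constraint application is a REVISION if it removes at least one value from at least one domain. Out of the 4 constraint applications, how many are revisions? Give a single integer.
Constraint 1 (U < W) on D(U)={3,4,5,6,7} D(W)={3,4,5,6,7}: U {3,4,5,6,7}->{3,4,5,6}; W {3,4,5,6,7}->{4,5,6,7} => REVISION
Constraint 2 (X + U = W) on D(X)={3,4,5,6} D(U)={3,4,5,6} D(W)={4,5,6,7}: X {3,4,5,6}->{3,4}; U {3,4,5,6}->{3,4}; W {4,5,6,7}->{6,7} => REVISION
Constraint 3 (U != W) on D(U)={3,4} D(W)={6,7}: no change => not a revision
Constraint 4 (X < U) on D(X)={3,4} D(U)={3,4}: X {3,4}->{3}; U {3,4}->{4} => REVISION
Total revisions = 3

Answer: 3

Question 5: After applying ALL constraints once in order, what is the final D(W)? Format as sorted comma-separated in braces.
Constraint 1 (U < W) on D(U)={3,4,5,6,7} D(W)={3,4,5,6,7}: U {3,4,5,6,7}->{3,4,5,6}; W {3,4,5,6,7}->{4,5,6,7}
Constraint 2 (X + U = W) on D(X)={3,4,5,6} D(U)={3,4,5,6} D(W)={4,5,6,7}: X {3,4,5,6}->{3,4}; U {3,4,5,6}->{3,4}; W {4,5,6,7}->{6,7}
Constraint 3 (U != W) on D(U)={3,4} D(W)={6,7}: no change
Constraint 4 (X < U) on D(X)={3,4} D(U)={3,4}: X {3,4}->{3}; U {3,4}->{4}
So after all 4 constraints: D(W) = {6,7}

Answer: {6,7}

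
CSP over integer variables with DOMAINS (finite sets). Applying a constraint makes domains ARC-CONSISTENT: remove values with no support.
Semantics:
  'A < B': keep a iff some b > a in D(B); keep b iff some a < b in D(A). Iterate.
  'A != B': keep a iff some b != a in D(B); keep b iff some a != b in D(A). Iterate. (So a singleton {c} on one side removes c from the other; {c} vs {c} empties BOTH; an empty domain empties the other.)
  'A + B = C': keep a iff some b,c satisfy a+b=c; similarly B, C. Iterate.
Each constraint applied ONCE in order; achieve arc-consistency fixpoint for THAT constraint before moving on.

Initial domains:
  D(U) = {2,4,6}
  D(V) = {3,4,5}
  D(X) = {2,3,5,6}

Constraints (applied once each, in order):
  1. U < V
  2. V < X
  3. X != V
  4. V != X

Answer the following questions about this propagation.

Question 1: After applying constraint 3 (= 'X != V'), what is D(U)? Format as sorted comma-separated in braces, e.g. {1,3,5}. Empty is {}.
Constraint 1 (U < V) on D(U)={2,4,6} D(V)={3,4,5}: U {2,4,6}->{2,4}
Constraint 2 (V < X) on D(V)={3,4,5} D(X)={2,3,5,6}: X {2,3,5,6}->{5,6}
Constraint 3 (X != V) on D(X)={5,6} D(V)={3,4,5}: no change
So after constraint 3: D(U) = {2,4}

Answer: {2,4}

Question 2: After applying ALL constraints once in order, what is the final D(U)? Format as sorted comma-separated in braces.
Constraint 1 (U < V) on D(U)={2,4,6} D(V)={3,4,5}: U {2,4,6}->{2,4}
Constraint 2 (V < X) on D(V)={3,4,5} D(X)={2,3,5,6}: X {2,3,5,6}->{5,6}
Constraint 3 (X != V) on D(X)={5,6} D(V)={3,4,5}: no change
Constraint 4 (V != X) on D(V)={3,4,5} D(X)={5,6}: no change
So after all 4 constraints: D(U) = {2,4}

Answer: {2,4}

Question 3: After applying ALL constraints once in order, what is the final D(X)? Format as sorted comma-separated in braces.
Answer: {5,6}

Derivation:
Constraint 1 (U < V) on D(U)={2,4,6} D(V)={3,4,5}: U {2,4,6}->{2,4}
Constraint 2 (V < X) on D(V)={3,4,5} D(X)={2,3,5,6}: X {2,3,5,6}->{5,6}
Constraint 3 (X != V) on D(X)={5,6} D(V)={3,4,5}: no change
Constraint 4 (V != X) on D(V)={3,4,5} D(X)={5,6}: no change
So after all 4 constraints: D(X) = {5,6}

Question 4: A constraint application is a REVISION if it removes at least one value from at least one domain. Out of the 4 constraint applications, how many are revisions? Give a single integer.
Constraint 1 (U < V) on D(U)={2,4,6} D(V)={3,4,5}: U {2,4,6}->{2,4} => REVISION
Constraint 2 (V < X) on D(V)={3,4,5} D(X)={2,3,5,6}: X {2,3,5,6}->{5,6} => REVISION
Constraint 3 (X != V) on D(X)={5,6} D(V)={3,4,5}: no change => not a revision
Constraint 4 (V != X) on D(V)={3,4,5} D(X)={5,6}: no change => not a revision
Total revisions = 2

Answer: 2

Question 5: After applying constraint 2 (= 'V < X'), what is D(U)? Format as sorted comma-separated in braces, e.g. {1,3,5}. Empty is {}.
Constraint 1 (U < V) on D(U)={2,4,6} D(V)={3,4,5}: U {2,4,6}->{2,4}
Constraint 2 (V < X) on D(V)={3,4,5} D(X)={2,3,5,6}: X {2,3,5,6}->{5,6}
So after constraint 2: D(U) = {2,4}

Answer: {2,4}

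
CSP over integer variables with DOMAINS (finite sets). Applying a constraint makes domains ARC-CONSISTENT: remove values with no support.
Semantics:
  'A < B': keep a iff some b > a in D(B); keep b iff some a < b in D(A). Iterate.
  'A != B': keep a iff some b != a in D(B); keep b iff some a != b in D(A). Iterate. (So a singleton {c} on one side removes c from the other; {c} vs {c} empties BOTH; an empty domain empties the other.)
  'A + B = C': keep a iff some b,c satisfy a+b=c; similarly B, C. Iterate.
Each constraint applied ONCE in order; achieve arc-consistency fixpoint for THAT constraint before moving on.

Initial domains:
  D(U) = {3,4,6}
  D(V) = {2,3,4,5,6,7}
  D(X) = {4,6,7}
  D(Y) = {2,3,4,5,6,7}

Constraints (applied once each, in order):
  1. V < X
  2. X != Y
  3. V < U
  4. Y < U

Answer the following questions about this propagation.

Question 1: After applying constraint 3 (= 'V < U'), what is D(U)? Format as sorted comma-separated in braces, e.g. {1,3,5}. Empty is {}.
Constraint 1 (V < X) on D(V)={2,3,4,5,6,7} D(X)={4,6,7}: V {2,3,4,5,6,7}->{2,3,4,5,6}
Constraint 2 (X != Y) on D(X)={4,6,7} D(Y)={2,3,4,5,6,7}: no change
Constraint 3 (V < U) on D(V)={2,3,4,5,6} D(U)={3,4,6}: V {2,3,4,5,6}->{2,3,4,5}
So after constraint 3: D(U) = {3,4,6}

Answer: {3,4,6}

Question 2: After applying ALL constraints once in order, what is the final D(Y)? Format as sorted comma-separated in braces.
Answer: {2,3,4,5}

Derivation:
Constraint 1 (V < X) on D(V)={2,3,4,5,6,7} D(X)={4,6,7}: V {2,3,4,5,6,7}->{2,3,4,5,6}
Constraint 2 (X != Y) on D(X)={4,6,7} D(Y)={2,3,4,5,6,7}: no change
Constraint 3 (V < U) on D(V)={2,3,4,5,6} D(U)={3,4,6}: V {2,3,4,5,6}->{2,3,4,5}
Constraint 4 (Y < U) on D(Y)={2,3,4,5,6,7} D(U)={3,4,6}: Y {2,3,4,5,6,7}->{2,3,4,5}
So after all 4 constraints: D(Y) = {2,3,4,5}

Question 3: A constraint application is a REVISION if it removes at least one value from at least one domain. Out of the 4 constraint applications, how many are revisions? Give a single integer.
Constraint 1 (V < X) on D(V)={2,3,4,5,6,7} D(X)={4,6,7}: V {2,3,4,5,6,7}->{2,3,4,5,6} => REVISION
Constraint 2 (X != Y) on D(X)={4,6,7} D(Y)={2,3,4,5,6,7}: no change => not a revision
Constraint 3 (V < U) on D(V)={2,3,4,5,6} D(U)={3,4,6}: V {2,3,4,5,6}->{2,3,4,5} => REVISION
Constraint 4 (Y < U) on D(Y)={2,3,4,5,6,7} D(U)={3,4,6}: Y {2,3,4,5,6,7}->{2,3,4,5} => REVISION
Total revisions = 3

Answer: 3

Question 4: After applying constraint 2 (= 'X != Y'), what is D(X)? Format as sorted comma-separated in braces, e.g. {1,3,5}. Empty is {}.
Answer: {4,6,7}

Derivation:
Constraint 1 (V < X) on D(V)={2,3,4,5,6,7} D(X)={4,6,7}: V {2,3,4,5,6,7}->{2,3,4,5,6}
Constraint 2 (X != Y) on D(X)={4,6,7} D(Y)={2,3,4,5,6,7}: no change
So after constraint 2: D(X) = {4,6,7}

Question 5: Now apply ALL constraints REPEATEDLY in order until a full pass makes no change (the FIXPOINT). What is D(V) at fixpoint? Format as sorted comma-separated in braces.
Answer: {2,3,4,5}

Derivation:
pass 0 (initial): D(V)={2,3,4,5,6,7}
pass 1: V {2,3,4,5,6,7}->{2,3,4,5}; Y {2,3,4,5,6,7}->{2,3,4,5}
pass 2: no change
Fixpoint after 2 passes: D(V) = {2,3,4,5}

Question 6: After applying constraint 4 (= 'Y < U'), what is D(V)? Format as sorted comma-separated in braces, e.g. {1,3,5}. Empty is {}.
Answer: {2,3,4,5}

Derivation:
Constraint 1 (V < X) on D(V)={2,3,4,5,6,7} D(X)={4,6,7}: V {2,3,4,5,6,7}->{2,3,4,5,6}
Constraint 2 (X != Y) on D(X)={4,6,7} D(Y)={2,3,4,5,6,7}: no change
Constraint 3 (V < U) on D(V)={2,3,4,5,6} D(U)={3,4,6}: V {2,3,4,5,6}->{2,3,4,5}
Constraint 4 (Y < U) on D(Y)={2,3,4,5,6,7} D(U)={3,4,6}: Y {2,3,4,5,6,7}->{2,3,4,5}
So after constraint 4: D(V) = {2,3,4,5}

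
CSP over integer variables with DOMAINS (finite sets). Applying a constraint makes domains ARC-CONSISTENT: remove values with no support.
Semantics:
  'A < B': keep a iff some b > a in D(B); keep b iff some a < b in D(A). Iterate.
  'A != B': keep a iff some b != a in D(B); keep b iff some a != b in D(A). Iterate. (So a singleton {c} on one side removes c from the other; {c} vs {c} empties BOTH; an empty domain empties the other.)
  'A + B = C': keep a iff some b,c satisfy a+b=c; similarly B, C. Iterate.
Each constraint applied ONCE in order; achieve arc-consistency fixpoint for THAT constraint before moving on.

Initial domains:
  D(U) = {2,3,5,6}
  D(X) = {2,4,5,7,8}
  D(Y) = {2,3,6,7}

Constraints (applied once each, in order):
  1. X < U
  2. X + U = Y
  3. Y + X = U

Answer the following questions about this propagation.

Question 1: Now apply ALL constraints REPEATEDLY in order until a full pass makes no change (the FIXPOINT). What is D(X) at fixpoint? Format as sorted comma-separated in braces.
pass 0 (initial): D(X)={2,4,5,7,8}
pass 1: U {2,3,5,6}->{}; X {2,4,5,7,8}->{}; Y {2,3,6,7}->{}
pass 2: no change
Fixpoint after 2 passes: D(X) = {}

Answer: {}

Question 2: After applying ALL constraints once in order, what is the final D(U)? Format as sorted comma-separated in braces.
Constraint 1 (X < U) on D(X)={2,4,5,7,8} D(U)={2,3,5,6}: X {2,4,5,7,8}->{2,4,5}; U {2,3,5,6}->{3,5,6}
Constraint 2 (X + U = Y) on D(X)={2,4,5} D(U)={3,5,6} D(Y)={2,3,6,7}: X {2,4,5}->{2,4}; U {3,5,6}->{3,5}; Y {2,3,6,7}->{7}
Constraint 3 (Y + X = U) on D(Y)={7} D(X)={2,4} D(U)={3,5}: Y {7}->{}; X {2,4}->{}; U {3,5}->{}
So after all 3 constraints: D(U) = {}

Answer: {}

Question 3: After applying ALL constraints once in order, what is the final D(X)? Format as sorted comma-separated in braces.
Answer: {}

Derivation:
Constraint 1 (X < U) on D(X)={2,4,5,7,8} D(U)={2,3,5,6}: X {2,4,5,7,8}->{2,4,5}; U {2,3,5,6}->{3,5,6}
Constraint 2 (X + U = Y) on D(X)={2,4,5} D(U)={3,5,6} D(Y)={2,3,6,7}: X {2,4,5}->{2,4}; U {3,5,6}->{3,5}; Y {2,3,6,7}->{7}
Constraint 3 (Y + X = U) on D(Y)={7} D(X)={2,4} D(U)={3,5}: Y {7}->{}; X {2,4}->{}; U {3,5}->{}
So after all 3 constraints: D(X) = {}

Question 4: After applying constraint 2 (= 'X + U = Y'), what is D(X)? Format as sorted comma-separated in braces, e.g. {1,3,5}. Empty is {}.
Answer: {2,4}

Derivation:
Constraint 1 (X < U) on D(X)={2,4,5,7,8} D(U)={2,3,5,6}: X {2,4,5,7,8}->{2,4,5}; U {2,3,5,6}->{3,5,6}
Constraint 2 (X + U = Y) on D(X)={2,4,5} D(U)={3,5,6} D(Y)={2,3,6,7}: X {2,4,5}->{2,4}; U {3,5,6}->{3,5}; Y {2,3,6,7}->{7}
So after constraint 2: D(X) = {2,4}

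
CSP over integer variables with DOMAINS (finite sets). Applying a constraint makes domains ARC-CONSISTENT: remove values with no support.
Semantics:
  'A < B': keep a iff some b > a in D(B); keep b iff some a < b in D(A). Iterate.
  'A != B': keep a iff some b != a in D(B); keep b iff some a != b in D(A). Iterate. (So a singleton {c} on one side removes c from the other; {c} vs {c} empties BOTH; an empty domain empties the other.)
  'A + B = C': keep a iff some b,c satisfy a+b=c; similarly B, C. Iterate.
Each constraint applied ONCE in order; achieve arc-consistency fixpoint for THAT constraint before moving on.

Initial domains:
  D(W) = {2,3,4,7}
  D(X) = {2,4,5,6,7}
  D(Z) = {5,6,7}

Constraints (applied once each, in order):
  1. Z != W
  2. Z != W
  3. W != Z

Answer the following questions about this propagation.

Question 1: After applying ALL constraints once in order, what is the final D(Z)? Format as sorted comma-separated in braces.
Constraint 1 (Z != W) on D(Z)={5,6,7} D(W)={2,3,4,7}: no change
Constraint 2 (Z != W) on D(Z)={5,6,7} D(W)={2,3,4,7}: no change
Constraint 3 (W != Z) on D(W)={2,3,4,7} D(Z)={5,6,7}: no change
So after all 3 constraints: D(Z) = {5,6,7}

Answer: {5,6,7}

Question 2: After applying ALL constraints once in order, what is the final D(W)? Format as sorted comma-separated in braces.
Answer: {2,3,4,7}

Derivation:
Constraint 1 (Z != W) on D(Z)={5,6,7} D(W)={2,3,4,7}: no change
Constraint 2 (Z != W) on D(Z)={5,6,7} D(W)={2,3,4,7}: no change
Constraint 3 (W != Z) on D(W)={2,3,4,7} D(Z)={5,6,7}: no change
So after all 3 constraints: D(W) = {2,3,4,7}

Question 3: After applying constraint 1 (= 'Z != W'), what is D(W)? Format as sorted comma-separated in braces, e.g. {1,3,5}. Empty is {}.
Answer: {2,3,4,7}

Derivation:
Constraint 1 (Z != W) on D(Z)={5,6,7} D(W)={2,3,4,7}: no change
So after constraint 1: D(W) = {2,3,4,7}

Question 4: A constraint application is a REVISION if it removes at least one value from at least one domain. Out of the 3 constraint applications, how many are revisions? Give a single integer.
Answer: 0

Derivation:
Constraint 1 (Z != W) on D(Z)={5,6,7} D(W)={2,3,4,7}: no change => not a revision
Constraint 2 (Z != W) on D(Z)={5,6,7} D(W)={2,3,4,7}: no change => not a revision
Constraint 3 (W != Z) on D(W)={2,3,4,7} D(Z)={5,6,7}: no change => not a revision
Total revisions = 0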